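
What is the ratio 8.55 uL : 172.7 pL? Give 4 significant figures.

(8.55 × 10⁻⁶) / (172.7 × 10⁻¹²) = 0.049508 × 10⁶

49510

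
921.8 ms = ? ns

milli = 1e-3, nano = 1e-9; factor is 1e6.
921.8 × 1e6 = 921800000

921800000 ns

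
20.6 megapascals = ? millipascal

mega = 10^6, milli = 10^-3; factor is 10^9.
20.6 × 10^9 = 20600000000

20600000000 millipascals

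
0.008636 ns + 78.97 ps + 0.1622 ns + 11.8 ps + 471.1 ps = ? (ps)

732.706 ps

In ps:
  0.008636 ns = 0.008636 × 10³ ps = 8.636
  78.97 ps → 78.97
  0.1622 ns = 0.1622 × 10³ ps = 162.2
  11.8 ps → 11.8
  471.1 ps → 471.1
Sum: 8.636 + 78.97 + 162.2 + 11.8 + 471.1 = 732.706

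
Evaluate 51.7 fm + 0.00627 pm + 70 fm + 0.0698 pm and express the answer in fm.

197.77 fm

In fm:
  51.7 fm → 51.7
  0.00627 pm = 0.00627e3 fm = 6.27
  70 fm → 70
  0.0698 pm = 0.0698e3 fm = 69.8
Sum: 51.7 + 6.27 + 70 + 69.8 = 197.77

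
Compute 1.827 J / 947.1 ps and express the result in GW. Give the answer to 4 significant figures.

(1.827) / (947.1e-12) = 0.00192905e12 W

1.929 GW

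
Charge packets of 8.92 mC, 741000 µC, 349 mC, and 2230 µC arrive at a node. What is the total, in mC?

In mC:
  8.92 mC → 8.92
  741000 µC = 741000 × 10^-3 mC = 741
  349 mC → 349
  2230 µC = 2230 × 10^-3 mC = 2.23
Sum: 8.92 + 741 + 349 + 2.23 = 1101.15

1101.15 mC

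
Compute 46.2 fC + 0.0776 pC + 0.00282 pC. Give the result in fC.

In fC:
  46.2 fC → 46.2
  0.0776 pC = 0.0776 × 10^3 fC = 77.6
  0.00282 pC = 0.00282 × 10^3 fC = 2.82
Sum: 46.2 + 77.6 + 2.82 = 126.62

126.62 fC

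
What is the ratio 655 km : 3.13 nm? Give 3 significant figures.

(655e3) / (3.13e-9) = 209.3e12

209000000000000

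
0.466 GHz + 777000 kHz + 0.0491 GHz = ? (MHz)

In MHz:
  0.466 GHz = 0.466 × 10^3 MHz = 466
  777000 kHz = 777000 × 10^-3 MHz = 777
  0.0491 GHz = 0.0491 × 10^3 MHz = 49.1
Sum: 466 + 777 + 49.1 = 1292.1

1292.1 MHz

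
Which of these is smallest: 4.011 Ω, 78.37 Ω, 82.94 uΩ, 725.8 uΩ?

4.011 Ω = 4.011 Ω
78.37 Ω = 78.37 Ω
82.94 uΩ = 0.00008294 Ω
725.8 uΩ = 0.0007258 Ω

82.94 uΩ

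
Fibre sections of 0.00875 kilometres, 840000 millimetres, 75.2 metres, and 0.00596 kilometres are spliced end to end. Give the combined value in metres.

In metres:
  0.00875 kilometres = 0.00875 × 10^3 metres = 8.75
  840000 millimetres = 840000 × 10^-3 metres = 840
  75.2 metres → 75.2
  0.00596 kilometres = 0.00596 × 10^3 metres = 5.96
Sum: 8.75 + 840 + 75.2 + 5.96 = 929.91

929.91 metres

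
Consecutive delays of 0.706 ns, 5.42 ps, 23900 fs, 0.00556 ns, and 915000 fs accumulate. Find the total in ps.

In ps:
  0.706 ns = 0.706 × 10³ ps = 706
  5.42 ps → 5.42
  23900 fs = 23900 × 10⁻³ ps = 23.9
  0.00556 ns = 0.00556 × 10³ ps = 5.56
  915000 fs = 915000 × 10⁻³ ps = 915
Sum: 706 + 5.42 + 23.9 + 5.56 + 915 = 1655.88

1655.88 ps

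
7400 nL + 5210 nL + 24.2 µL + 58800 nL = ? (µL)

95.61 µL

In µL:
  7400 nL = 7400e-3 µL = 7.4
  5210 nL = 5210e-3 µL = 5.21
  24.2 µL → 24.2
  58800 nL = 58800e-3 µL = 58.8
Sum: 7.4 + 5.21 + 24.2 + 58.8 = 95.61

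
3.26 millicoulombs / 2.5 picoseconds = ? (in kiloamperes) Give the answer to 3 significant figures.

(3.26 × 10^-3) / (2.5 × 10^-12) = 1.304 × 10^9 A

1300000 kiloamperes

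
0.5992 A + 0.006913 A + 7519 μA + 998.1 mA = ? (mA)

In mA:
  0.5992 A = 0.5992 × 10^3 mA = 599.2
  0.006913 A = 0.006913 × 10^3 mA = 6.913
  7519 μA = 7519 × 10^-3 mA = 7.519
  998.1 mA → 998.1
Sum: 599.2 + 6.913 + 7.519 + 998.1 = 1611.732

1611.732 mA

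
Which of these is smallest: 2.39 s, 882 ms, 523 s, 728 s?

2.39 s = 2.39 s
882 ms = 0.882 s
523 s = 523 s
728 s = 728 s

882 ms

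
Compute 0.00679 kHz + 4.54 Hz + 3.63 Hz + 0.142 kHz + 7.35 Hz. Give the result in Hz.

In Hz:
  0.00679 kHz = 0.00679 × 10^3 Hz = 6.79
  4.54 Hz → 4.54
  3.63 Hz → 3.63
  0.142 kHz = 0.142 × 10^3 Hz = 142
  7.35 Hz → 7.35
Sum: 6.79 + 4.54 + 3.63 + 142 + 7.35 = 164.31

164.31 Hz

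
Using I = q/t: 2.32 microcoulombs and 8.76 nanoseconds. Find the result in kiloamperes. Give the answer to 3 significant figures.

0.265 kiloamperes

(2.32e-6) / (8.76e-9) = 0.26484e3 A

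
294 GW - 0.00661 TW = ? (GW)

In GW:
  294 GW → 294
  0.00661 TW = 0.00661e3 GW = 6.61
Difference: 294 - 6.61 = 287.39

287.39 GW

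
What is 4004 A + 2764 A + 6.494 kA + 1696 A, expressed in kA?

In kA:
  4004 A = 4004 × 10⁻³ kA = 4.004
  2764 A = 2764 × 10⁻³ kA = 2.764
  6.494 kA → 6.494
  1696 A = 1696 × 10⁻³ kA = 1.696
Sum: 4.004 + 2.764 + 6.494 + 1.696 = 14.958

14.958 kA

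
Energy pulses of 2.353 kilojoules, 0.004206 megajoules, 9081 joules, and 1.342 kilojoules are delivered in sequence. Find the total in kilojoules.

16.982 kilojoules

In kilojoules:
  2.353 kilojoules → 2.353
  0.004206 megajoules = 0.004206 × 10^3 kilojoules = 4.206
  9081 joules = 9081 × 10^-3 kilojoules = 9.081
  1.342 kilojoules → 1.342
Sum: 2.353 + 4.206 + 9.081 + 1.342 = 16.982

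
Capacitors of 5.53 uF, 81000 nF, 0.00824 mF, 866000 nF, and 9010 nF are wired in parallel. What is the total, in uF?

969.78 uF

In uF:
  5.53 uF → 5.53
  81000 nF = 81000 × 10^-3 uF = 81
  0.00824 mF = 0.00824 × 10^3 uF = 8.24
  866000 nF = 866000 × 10^-3 uF = 866
  9010 nF = 9010 × 10^-3 uF = 9.01
Sum: 5.53 + 81 + 8.24 + 866 + 9.01 = 969.78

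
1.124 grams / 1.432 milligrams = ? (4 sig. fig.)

784.9

(1.124) / (1.432 × 10^-3) = 0.78492 × 10^3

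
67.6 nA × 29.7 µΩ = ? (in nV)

67.6 × 10⁻⁹ × 29.7 × 10⁻⁶ = 2007.72 × 10⁻¹⁵ V

0.00200772 nV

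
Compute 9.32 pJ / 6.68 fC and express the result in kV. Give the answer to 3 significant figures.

(9.32 × 10^-12) / (6.68 × 10^-15) = 1.3952 × 10^3 V

1.40 kV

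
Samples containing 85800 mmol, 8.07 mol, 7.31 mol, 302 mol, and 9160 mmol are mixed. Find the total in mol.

In mol:
  85800 mmol = 85800 × 10^-3 mol = 85.8
  8.07 mol → 8.07
  7.31 mol → 7.31
  302 mol → 302
  9160 mmol = 9160 × 10^-3 mol = 9.16
Sum: 85.8 + 8.07 + 7.31 + 302 + 9.16 = 412.34

412.34 mol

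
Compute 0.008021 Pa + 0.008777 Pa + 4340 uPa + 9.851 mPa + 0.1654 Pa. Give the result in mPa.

In mPa:
  0.008021 Pa = 0.008021e3 mPa = 8.021
  0.008777 Pa = 0.008777e3 mPa = 8.777
  4340 uPa = 4340e-3 mPa = 4.34
  9.851 mPa → 9.851
  0.1654 Pa = 0.1654e3 mPa = 165.4
Sum: 8.021 + 8.777 + 4.34 + 9.851 + 165.4 = 196.389

196.389 mPa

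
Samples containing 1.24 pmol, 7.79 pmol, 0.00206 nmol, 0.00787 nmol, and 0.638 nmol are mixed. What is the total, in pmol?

In pmol:
  1.24 pmol → 1.24
  7.79 pmol → 7.79
  0.00206 nmol = 0.00206 × 10³ pmol = 2.06
  0.00787 nmol = 0.00787 × 10³ pmol = 7.87
  0.638 nmol = 0.638 × 10³ pmol = 638
Sum: 1.24 + 7.79 + 2.06 + 7.87 + 638 = 656.96

656.96 pmol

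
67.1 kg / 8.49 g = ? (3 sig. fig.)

(67.1e3) / (8.49) = 7.903e3

7900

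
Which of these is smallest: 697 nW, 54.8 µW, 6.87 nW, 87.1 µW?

6.87 nW

697 nW = 0.000000697 W
54.8 µW = 0.0000548 W
6.87 nW = 0.00000000687 W
87.1 µW = 0.0000871 W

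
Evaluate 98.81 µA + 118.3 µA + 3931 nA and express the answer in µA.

In µA:
  98.81 µA → 98.81
  118.3 µA → 118.3
  3931 nA = 3931 × 10^-3 µA = 3.931
Sum: 98.81 + 118.3 + 3.931 = 221.041

221.041 µA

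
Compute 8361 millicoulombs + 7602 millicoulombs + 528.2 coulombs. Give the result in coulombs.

In coulombs:
  8361 millicoulombs = 8361 × 10⁻³ coulombs = 8.361
  7602 millicoulombs = 7602 × 10⁻³ coulombs = 7.602
  528.2 coulombs → 528.2
Sum: 8.361 + 7.602 + 528.2 = 544.163

544.163 coulombs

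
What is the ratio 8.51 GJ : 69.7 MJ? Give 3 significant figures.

(8.51 × 10^9) / (69.7 × 10^6) = 0.1221 × 10^3

122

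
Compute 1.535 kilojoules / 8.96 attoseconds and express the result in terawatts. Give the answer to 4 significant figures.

(1.535 × 10^3) / (8.96 × 10^-18) = 0.171317 × 10^21 W

171300000 terawatts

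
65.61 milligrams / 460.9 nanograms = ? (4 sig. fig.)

(65.61e-3) / (460.9e-9) = 0.14235e6

142400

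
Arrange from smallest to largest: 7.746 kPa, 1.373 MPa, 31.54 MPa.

7.746 kPa = 7746 Pa
1.373 MPa = 1373000 Pa
31.54 MPa = 31540000 Pa

7.746 kPa < 1.373 MPa < 31.54 MPa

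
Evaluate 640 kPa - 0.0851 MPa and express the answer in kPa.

In kPa:
  640 kPa → 640
  0.0851 MPa = 0.0851e3 kPa = 85.1
Difference: 640 - 85.1 = 554.9

554.9 kPa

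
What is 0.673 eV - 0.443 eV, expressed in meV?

In meV:
  0.673 eV = 0.673 × 10^3 meV = 673
  0.443 eV = 0.443 × 10^3 meV = 443
Difference: 673 - 443 = 230

230 meV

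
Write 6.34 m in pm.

6340000000000 pm

(no prefix) = 10⁰, pico = 10⁻¹²; factor is 10¹².
6.34 × 10¹² = 6340000000000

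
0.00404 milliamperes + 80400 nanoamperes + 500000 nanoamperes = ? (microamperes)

584.44 microamperes

In microamperes:
  0.00404 milliamperes = 0.00404e3 microamperes = 4.04
  80400 nanoamperes = 80400e-3 microamperes = 80.4
  500000 nanoamperes = 500000e-3 microamperes = 500
Sum: 4.04 + 80.4 + 500 = 584.44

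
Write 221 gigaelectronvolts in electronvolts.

221000000000 electronvolts

giga = 1e9, (no prefix) = 1e0; factor is 1e9.
221 × 1e9 = 221000000000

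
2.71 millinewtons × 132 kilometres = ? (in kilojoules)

0.35772 kilojoules

2.71e-3 × 132e3 = 357.72 J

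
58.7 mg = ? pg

milli = 10^-3, pico = 10^-12; factor is 10^9.
58.7 × 10^9 = 58700000000

58700000000 pg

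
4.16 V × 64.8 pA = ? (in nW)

4.16 × 64.8e-12 = 269.568e-12 W

0.269568 nW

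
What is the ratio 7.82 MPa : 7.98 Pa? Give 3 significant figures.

980000

(7.82 × 10⁶) / (7.98) = 0.9799 × 10⁶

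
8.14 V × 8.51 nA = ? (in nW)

69.2714 nW

8.14 × 8.51e-9 = 69.2714e-9 W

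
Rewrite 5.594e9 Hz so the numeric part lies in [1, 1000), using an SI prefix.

= 5.594e9 Hz; 1e9 is giga.

5.594 GHz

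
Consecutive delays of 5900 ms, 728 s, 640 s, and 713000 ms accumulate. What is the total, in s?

2086.9 s

In s:
  5900 ms = 5900 × 10^-3 s = 5.9
  728 s → 728
  640 s → 640
  713000 ms = 713000 × 10^-3 s = 713
Sum: 5.9 + 728 + 640 + 713 = 2086.9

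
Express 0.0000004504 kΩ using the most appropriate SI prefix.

= 450.4e-6 Ω; 1e-6 is micro.

450.4 µΩ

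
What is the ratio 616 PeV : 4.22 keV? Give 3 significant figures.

(616e15) / (4.22e3) = 146e12

146000000000000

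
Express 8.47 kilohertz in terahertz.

kilo = 1e3, tera = 1e12; factor is 1e-9.
8.47 × 1e-9 = 0.00000000847

0.00000000847 terahertz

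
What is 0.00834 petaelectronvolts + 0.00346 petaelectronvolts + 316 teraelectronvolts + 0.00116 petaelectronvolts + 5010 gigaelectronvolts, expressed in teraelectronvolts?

In teraelectronvolts:
  0.00834 petaelectronvolts = 0.00834 × 10³ teraelectronvolts = 8.34
  0.00346 petaelectronvolts = 0.00346 × 10³ teraelectronvolts = 3.46
  316 teraelectronvolts → 316
  0.00116 petaelectronvolts = 0.00116 × 10³ teraelectronvolts = 1.16
  5010 gigaelectronvolts = 5010 × 10⁻³ teraelectronvolts = 5.01
Sum: 8.34 + 3.46 + 316 + 1.16 + 5.01 = 333.97

333.97 teraelectronvolts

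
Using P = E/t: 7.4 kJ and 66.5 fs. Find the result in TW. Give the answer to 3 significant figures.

(7.4 × 10³) / (66.5 × 10⁻¹⁵) = 0.11128 × 10¹⁸ W

111000 TW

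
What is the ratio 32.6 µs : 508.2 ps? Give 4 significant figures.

64150

(32.6 × 10^-6) / (508.2 × 10^-12) = 0.064148 × 10^6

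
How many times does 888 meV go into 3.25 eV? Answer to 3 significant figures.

3.66

(3.25) / (888e-3) = 0.00366e3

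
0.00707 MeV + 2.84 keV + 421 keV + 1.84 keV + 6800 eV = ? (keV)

439.55 keV

In keV:
  0.00707 MeV = 0.00707 × 10^3 keV = 7.07
  2.84 keV → 2.84
  421 keV → 421
  1.84 keV → 1.84
  6800 eV = 6800 × 10^-3 keV = 6.8
Sum: 7.07 + 2.84 + 421 + 1.84 + 6.8 = 439.55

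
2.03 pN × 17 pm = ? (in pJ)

2.03e-12 × 17e-12 = 34.51e-24 J

0.00000000003451 pJ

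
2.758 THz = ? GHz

2758 GHz

tera = 1e12, giga = 1e9; factor is 1e3.
2.758 × 1e3 = 2758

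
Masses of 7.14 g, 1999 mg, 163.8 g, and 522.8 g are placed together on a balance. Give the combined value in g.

In g:
  7.14 g → 7.14
  1999 mg = 1999 × 10⁻³ g = 1.999
  163.8 g → 163.8
  522.8 g → 522.8
Sum: 7.14 + 1.999 + 163.8 + 522.8 = 695.739

695.739 g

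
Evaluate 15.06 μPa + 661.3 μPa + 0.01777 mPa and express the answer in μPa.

In μPa:
  15.06 μPa → 15.06
  661.3 μPa → 661.3
  0.01777 mPa = 0.01777 × 10^3 μPa = 17.77
Sum: 15.06 + 661.3 + 17.77 = 694.13

694.13 μPa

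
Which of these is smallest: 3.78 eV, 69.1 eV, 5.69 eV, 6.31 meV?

3.78 eV = 3.78 eV
69.1 eV = 69.1 eV
5.69 eV = 5.69 eV
6.31 meV = 0.00631 eV

6.31 meV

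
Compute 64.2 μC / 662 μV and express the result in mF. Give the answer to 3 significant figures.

(64.2 × 10⁻⁶) / (662 × 10⁻⁶) = 0.096979 F

97.0 mF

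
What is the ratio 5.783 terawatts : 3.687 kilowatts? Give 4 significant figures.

1568000000

(5.783 × 10¹²) / (3.687 × 10³) = 1.5685 × 10⁹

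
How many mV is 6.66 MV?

mega = 10^6, milli = 10^-3; factor is 10^9.
6.66 × 10^9 = 6660000000

6660000000 mV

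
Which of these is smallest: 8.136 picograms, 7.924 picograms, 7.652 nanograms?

7.924 picograms

8.136 picograms = 0.000000000008136 grams
7.924 picograms = 0.000000000007924 grams
7.652 nanograms = 0.000000007652 grams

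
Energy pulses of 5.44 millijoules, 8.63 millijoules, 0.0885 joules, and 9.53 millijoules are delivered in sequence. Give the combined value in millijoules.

In millijoules:
  5.44 millijoules → 5.44
  8.63 millijoules → 8.63
  0.0885 joules = 0.0885 × 10^3 millijoules = 88.5
  9.53 millijoules → 9.53
Sum: 5.44 + 8.63 + 88.5 + 9.53 = 112.1

112.1 millijoules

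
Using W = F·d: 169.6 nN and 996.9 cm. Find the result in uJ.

1.6907424 uJ

169.6e-9 × 996.9e-2 = 169074.24e-11 J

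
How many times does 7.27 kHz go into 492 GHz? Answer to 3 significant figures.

67700000

(492 × 10⁹) / (7.27 × 10³) = 67.68 × 10⁶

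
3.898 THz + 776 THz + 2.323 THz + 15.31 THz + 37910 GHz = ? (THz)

835.441 THz

In THz:
  3.898 THz → 3.898
  776 THz → 776
  2.323 THz → 2.323
  15.31 THz → 15.31
  37910 GHz = 37910e-3 THz = 37.91
Sum: 3.898 + 776 + 2.323 + 15.31 + 37.91 = 835.441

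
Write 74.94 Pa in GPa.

0.00000007494 GPa

(no prefix) = 10⁰, giga = 10⁹; factor is 10⁻⁹.
74.94 × 10⁻⁹ = 0.00000007494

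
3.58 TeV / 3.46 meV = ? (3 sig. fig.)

1030000000000000

(3.58e12) / (3.46e-3) = 1.035e15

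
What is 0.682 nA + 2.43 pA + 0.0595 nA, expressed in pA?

743.93 pA

In pA:
  0.682 nA = 0.682 × 10^3 pA = 682
  2.43 pA → 2.43
  0.0595 nA = 0.0595 × 10^3 pA = 59.5
Sum: 682 + 2.43 + 59.5 = 743.93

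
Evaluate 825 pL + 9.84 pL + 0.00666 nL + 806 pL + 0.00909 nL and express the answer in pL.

In pL:
  825 pL → 825
  9.84 pL → 9.84
  0.00666 nL = 0.00666 × 10³ pL = 6.66
  806 pL → 806
  0.00909 nL = 0.00909 × 10³ pL = 9.09
Sum: 825 + 9.84 + 6.66 + 806 + 9.09 = 1656.59

1656.59 pL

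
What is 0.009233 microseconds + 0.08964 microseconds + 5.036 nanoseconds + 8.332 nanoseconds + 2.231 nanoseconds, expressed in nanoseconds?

114.472 nanoseconds

In nanoseconds:
  0.009233 microseconds = 0.009233 × 10^3 nanoseconds = 9.233
  0.08964 microseconds = 0.08964 × 10^3 nanoseconds = 89.64
  5.036 nanoseconds → 5.036
  8.332 nanoseconds → 8.332
  2.231 nanoseconds → 2.231
Sum: 9.233 + 89.64 + 5.036 + 8.332 + 2.231 = 114.472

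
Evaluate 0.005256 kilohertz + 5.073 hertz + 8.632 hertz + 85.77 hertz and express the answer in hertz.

In hertz:
  0.005256 kilohertz = 0.005256 × 10^3 hertz = 5.256
  5.073 hertz → 5.073
  8.632 hertz → 8.632
  85.77 hertz → 85.77
Sum: 5.256 + 5.073 + 8.632 + 85.77 = 104.731

104.731 hertz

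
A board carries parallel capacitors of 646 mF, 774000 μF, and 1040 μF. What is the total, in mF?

In mF:
  646 mF → 646
  774000 μF = 774000 × 10⁻³ mF = 774
  1040 μF = 1040 × 10⁻³ mF = 1.04
Sum: 646 + 774 + 1.04 = 1421.04

1421.04 mF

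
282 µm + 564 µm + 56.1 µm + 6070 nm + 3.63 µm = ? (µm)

In µm:
  282 µm → 282
  564 µm → 564
  56.1 µm → 56.1
  6070 nm = 6070 × 10^-3 µm = 6.07
  3.63 µm → 3.63
Sum: 282 + 564 + 56.1 + 6.07 + 3.63 = 911.8

911.8 µm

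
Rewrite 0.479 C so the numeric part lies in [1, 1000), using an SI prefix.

479 mC

= 479 × 10⁻³ C; 10⁻³ is milli.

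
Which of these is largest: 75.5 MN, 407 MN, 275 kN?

407 MN

75.5 MN = 75500000 N
407 MN = 407000000 N
275 kN = 275000 N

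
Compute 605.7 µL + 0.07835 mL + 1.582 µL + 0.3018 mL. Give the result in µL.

In µL:
  605.7 µL → 605.7
  0.07835 mL = 0.07835 × 10³ µL = 78.35
  1.582 µL → 1.582
  0.3018 mL = 0.3018 × 10³ µL = 301.8
Sum: 605.7 + 78.35 + 1.582 + 301.8 = 987.432

987.432 µL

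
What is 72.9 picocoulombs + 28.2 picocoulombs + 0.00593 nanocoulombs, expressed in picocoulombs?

In picocoulombs:
  72.9 picocoulombs → 72.9
  28.2 picocoulombs → 28.2
  0.00593 nanocoulombs = 0.00593e3 picocoulombs = 5.93
Sum: 72.9 + 28.2 + 5.93 = 107.03

107.03 picocoulombs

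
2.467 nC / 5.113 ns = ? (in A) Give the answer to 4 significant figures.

0.4825 A

(2.467 × 10^-9) / (5.113 × 10^-9) = 0.482496 A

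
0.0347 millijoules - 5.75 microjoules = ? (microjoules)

28.95 microjoules

In microjoules:
  0.0347 millijoules = 0.0347 × 10^3 microjoules = 34.7
  5.75 microjoules → 5.75
Difference: 34.7 - 5.75 = 28.95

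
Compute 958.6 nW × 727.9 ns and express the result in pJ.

958.6 × 10^-9 × 727.9 × 10^-9 = 697764.94 × 10^-18 J

0.69776494 pJ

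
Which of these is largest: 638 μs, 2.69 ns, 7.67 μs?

638 μs = 0.000638 s
2.69 ns = 0.00000000269 s
7.67 μs = 0.00000767 s

638 μs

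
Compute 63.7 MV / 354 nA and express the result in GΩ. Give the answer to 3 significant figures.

(63.7e6) / (354e-9) = 0.17994e15 Ω

180000 GΩ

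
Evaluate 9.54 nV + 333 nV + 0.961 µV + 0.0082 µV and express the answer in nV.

1311.74 nV

In nV:
  9.54 nV → 9.54
  333 nV → 333
  0.961 µV = 0.961 × 10³ nV = 961
  0.0082 µV = 0.0082 × 10³ nV = 8.2
Sum: 9.54 + 333 + 961 + 8.2 = 1311.74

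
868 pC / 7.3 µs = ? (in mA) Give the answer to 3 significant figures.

(868 × 10⁻¹²) / (7.3 × 10⁻⁶) = 118.9 × 10⁻⁶ A

0.119 mA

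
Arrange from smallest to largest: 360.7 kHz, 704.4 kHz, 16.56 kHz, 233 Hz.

233 Hz < 16.56 kHz < 360.7 kHz < 704.4 kHz

360.7 kHz = 360700 Hz
704.4 kHz = 704400 Hz
16.56 kHz = 16560 Hz
233 Hz = 233 Hz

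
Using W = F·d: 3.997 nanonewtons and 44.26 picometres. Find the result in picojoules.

0.00000017690722 picojoules

3.997 × 10^-9 × 44.26 × 10^-12 = 176.90722 × 10^-21 J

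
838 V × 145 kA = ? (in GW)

0.12151 GW

838 × 145 × 10^3 = 121510 × 10^3 W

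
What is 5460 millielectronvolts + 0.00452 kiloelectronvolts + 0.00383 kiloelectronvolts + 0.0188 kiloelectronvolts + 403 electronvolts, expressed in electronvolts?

435.61 electronvolts

In electronvolts:
  5460 millielectronvolts = 5460e-3 electronvolts = 5.46
  0.00452 kiloelectronvolts = 0.00452e3 electronvolts = 4.52
  0.00383 kiloelectronvolts = 0.00383e3 electronvolts = 3.83
  0.0188 kiloelectronvolts = 0.0188e3 electronvolts = 18.8
  403 electronvolts → 403
Sum: 5.46 + 4.52 + 3.83 + 18.8 + 403 = 435.61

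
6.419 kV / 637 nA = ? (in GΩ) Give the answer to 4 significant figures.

10.08 GΩ

(6.419e3) / (637e-9) = 0.0100769e12 Ω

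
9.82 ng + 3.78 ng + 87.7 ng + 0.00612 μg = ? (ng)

In ng:
  9.82 ng → 9.82
  3.78 ng → 3.78
  87.7 ng → 87.7
  0.00612 μg = 0.00612 × 10³ ng = 6.12
Sum: 9.82 + 3.78 + 87.7 + 6.12 = 107.42

107.42 ng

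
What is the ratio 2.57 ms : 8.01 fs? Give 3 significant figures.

(2.57 × 10^-3) / (8.01 × 10^-15) = 0.3208 × 10^12

321000000000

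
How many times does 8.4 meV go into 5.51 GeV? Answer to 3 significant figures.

656000000000

(5.51 × 10⁹) / (8.4 × 10⁻³) = 0.656 × 10¹²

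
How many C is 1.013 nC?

0.000000001013 C

nano = 1e-9, (no prefix) = 1e0; factor is 1e-9.
1.013 × 1e-9 = 0.000000001013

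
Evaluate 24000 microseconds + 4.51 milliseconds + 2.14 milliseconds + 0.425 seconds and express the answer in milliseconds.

455.65 milliseconds

In milliseconds:
  24000 microseconds = 24000 × 10⁻³ milliseconds = 24
  4.51 milliseconds → 4.51
  2.14 milliseconds → 2.14
  0.425 seconds = 0.425 × 10³ milliseconds = 425
Sum: 24 + 4.51 + 2.14 + 425 = 455.65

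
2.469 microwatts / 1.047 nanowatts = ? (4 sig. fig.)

(2.469 × 10^-6) / (1.047 × 10^-9) = 2.3582 × 10^3

2358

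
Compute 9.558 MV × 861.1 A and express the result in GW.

8.2303938 GW

9.558 × 10⁶ × 861.1 = 8230.3938 × 10⁶ W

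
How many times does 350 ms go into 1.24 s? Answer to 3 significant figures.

(1.24) / (350e-3) = 0.003543e3

3.54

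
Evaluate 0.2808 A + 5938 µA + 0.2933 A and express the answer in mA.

580.038 mA

In mA:
  0.2808 A = 0.2808 × 10^3 mA = 280.8
  5938 µA = 5938 × 10^-3 mA = 5.938
  0.2933 A = 0.2933 × 10^3 mA = 293.3
Sum: 280.8 + 5.938 + 293.3 = 580.038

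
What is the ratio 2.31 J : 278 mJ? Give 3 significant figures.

8.31

(2.31) / (278 × 10⁻³) = 0.008309 × 10³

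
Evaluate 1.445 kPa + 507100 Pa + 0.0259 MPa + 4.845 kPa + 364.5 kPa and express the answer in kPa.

903.79 kPa

In kPa:
  1.445 kPa → 1.445
  507100 Pa = 507100e-3 kPa = 507.1
  0.0259 MPa = 0.0259e3 kPa = 25.9
  4.845 kPa → 4.845
  364.5 kPa → 364.5
Sum: 1.445 + 507.1 + 25.9 + 4.845 + 364.5 = 903.79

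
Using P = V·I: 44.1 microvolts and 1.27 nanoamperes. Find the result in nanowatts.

0.000056007 nanowatts

44.1 × 10⁻⁶ × 1.27 × 10⁻⁹ = 56.007 × 10⁻¹⁵ W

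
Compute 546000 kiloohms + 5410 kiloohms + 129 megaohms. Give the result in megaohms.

680.41 megaohms

In megaohms:
  546000 kiloohms = 546000 × 10⁻³ megaohms = 546
  5410 kiloohms = 5410 × 10⁻³ megaohms = 5.41
  129 megaohms → 129
Sum: 546 + 5.41 + 129 = 680.41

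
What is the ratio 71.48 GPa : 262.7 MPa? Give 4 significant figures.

(71.48e9) / (262.7e6) = 0.2721e3

272.1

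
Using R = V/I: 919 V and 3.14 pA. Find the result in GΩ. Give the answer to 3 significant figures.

(919) / (3.14 × 10^-12) = 292.68 × 10^12 Ω

293000 GΩ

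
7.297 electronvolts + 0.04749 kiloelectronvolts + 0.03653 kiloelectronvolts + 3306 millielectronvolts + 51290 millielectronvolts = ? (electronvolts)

In electronvolts:
  7.297 electronvolts → 7.297
  0.04749 kiloelectronvolts = 0.04749 × 10³ electronvolts = 47.49
  0.03653 kiloelectronvolts = 0.03653 × 10³ electronvolts = 36.53
  3306 millielectronvolts = 3306 × 10⁻³ electronvolts = 3.306
  51290 millielectronvolts = 51290 × 10⁻³ electronvolts = 51.29
Sum: 7.297 + 47.49 + 36.53 + 3.306 + 51.29 = 145.913

145.913 electronvolts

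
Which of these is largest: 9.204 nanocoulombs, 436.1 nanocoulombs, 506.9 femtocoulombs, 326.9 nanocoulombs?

436.1 nanocoulombs

9.204 nanocoulombs = 0.000000009204 coulombs
436.1 nanocoulombs = 0.0000004361 coulombs
506.9 femtocoulombs = 0.0000000000005069 coulombs
326.9 nanocoulombs = 0.0000003269 coulombs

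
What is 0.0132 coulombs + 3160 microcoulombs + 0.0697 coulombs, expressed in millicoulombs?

86.06 millicoulombs

In millicoulombs:
  0.0132 coulombs = 0.0132 × 10^3 millicoulombs = 13.2
  3160 microcoulombs = 3160 × 10^-3 millicoulombs = 3.16
  0.0697 coulombs = 0.0697 × 10^3 millicoulombs = 69.7
Sum: 13.2 + 3.16 + 69.7 = 86.06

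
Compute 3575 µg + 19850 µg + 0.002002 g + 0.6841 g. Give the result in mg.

In mg:
  3575 µg = 3575 × 10^-3 mg = 3.575
  19850 µg = 19850 × 10^-3 mg = 19.85
  0.002002 g = 0.002002 × 10^3 mg = 2.002
  0.6841 g = 0.6841 × 10^3 mg = 684.1
Sum: 3.575 + 19.85 + 2.002 + 684.1 = 709.527

709.527 mg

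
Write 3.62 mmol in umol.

milli = 10^-3, micro = 10^-6; factor is 10^3.
3.62 × 10^3 = 3620

3620 umol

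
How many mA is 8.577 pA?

pico = 1e-12, milli = 1e-3; factor is 1e-9.
8.577 × 1e-9 = 0.000000008577

0.000000008577 mA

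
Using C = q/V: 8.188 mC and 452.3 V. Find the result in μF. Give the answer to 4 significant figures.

(8.188 × 10⁻³) / (452.3) = 0.018103 × 10⁻³ F

18.10 μF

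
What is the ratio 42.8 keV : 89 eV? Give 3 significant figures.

(42.8 × 10³) / (89) = 0.4809 × 10³

481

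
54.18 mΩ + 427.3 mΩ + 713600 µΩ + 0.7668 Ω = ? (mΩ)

1961.88 mΩ

In mΩ:
  54.18 mΩ → 54.18
  427.3 mΩ → 427.3
  713600 µΩ = 713600e-3 mΩ = 713.6
  0.7668 Ω = 0.7668e3 mΩ = 766.8
Sum: 54.18 + 427.3 + 713.6 + 766.8 = 1961.88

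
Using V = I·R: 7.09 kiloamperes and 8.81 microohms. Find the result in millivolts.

62.4629 millivolts

7.09 × 10^3 × 8.81 × 10^-6 = 62.4629 × 10^-3 V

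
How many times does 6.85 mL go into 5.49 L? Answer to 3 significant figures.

801

(5.49) / (6.85 × 10^-3) = 0.8015 × 10^3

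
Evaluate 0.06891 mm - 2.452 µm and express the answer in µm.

In µm:
  0.06891 mm = 0.06891e3 µm = 68.91
  2.452 µm → 2.452
Difference: 68.91 - 2.452 = 66.458

66.458 µm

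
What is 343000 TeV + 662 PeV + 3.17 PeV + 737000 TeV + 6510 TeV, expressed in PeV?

1751.68 PeV

In PeV:
  343000 TeV = 343000 × 10⁻³ PeV = 343
  662 PeV → 662
  3.17 PeV → 3.17
  737000 TeV = 737000 × 10⁻³ PeV = 737
  6510 TeV = 6510 × 10⁻³ PeV = 6.51
Sum: 343 + 662 + 3.17 + 737 + 6.51 = 1751.68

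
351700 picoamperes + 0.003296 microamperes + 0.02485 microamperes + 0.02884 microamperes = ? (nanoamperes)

In nanoamperes:
  351700 picoamperes = 351700 × 10^-3 nanoamperes = 351.7
  0.003296 microamperes = 0.003296 × 10^3 nanoamperes = 3.296
  0.02485 microamperes = 0.02485 × 10^3 nanoamperes = 24.85
  0.02884 microamperes = 0.02884 × 10^3 nanoamperes = 28.84
Sum: 351.7 + 3.296 + 24.85 + 28.84 = 408.686

408.686 nanoamperes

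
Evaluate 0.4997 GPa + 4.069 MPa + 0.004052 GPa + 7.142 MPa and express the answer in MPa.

In MPa:
  0.4997 GPa = 0.4997 × 10³ MPa = 499.7
  4.069 MPa → 4.069
  0.004052 GPa = 0.004052 × 10³ MPa = 4.052
  7.142 MPa → 7.142
Sum: 499.7 + 4.069 + 4.052 + 7.142 = 514.963

514.963 MPa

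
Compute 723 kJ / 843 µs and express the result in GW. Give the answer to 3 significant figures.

0.858 GW

(723e3) / (843e-6) = 0.85765e9 W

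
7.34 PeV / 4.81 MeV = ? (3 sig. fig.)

1530000000

(7.34 × 10^15) / (4.81 × 10^6) = 1.526 × 10^9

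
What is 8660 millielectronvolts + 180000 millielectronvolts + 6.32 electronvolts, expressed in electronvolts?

194.98 electronvolts

In electronvolts:
  8660 millielectronvolts = 8660e-3 electronvolts = 8.66
  180000 millielectronvolts = 180000e-3 electronvolts = 180
  6.32 electronvolts → 6.32
Sum: 8.66 + 180 + 6.32 = 194.98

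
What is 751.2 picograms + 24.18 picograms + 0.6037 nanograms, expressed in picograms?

1379.08 picograms

In picograms:
  751.2 picograms → 751.2
  24.18 picograms → 24.18
  0.6037 nanograms = 0.6037 × 10^3 picograms = 603.7
Sum: 751.2 + 24.18 + 603.7 = 1379.08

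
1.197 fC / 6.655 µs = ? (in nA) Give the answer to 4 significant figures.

0.1799 nA

(1.197 × 10^-15) / (6.655 × 10^-6) = 0.179865 × 10^-9 A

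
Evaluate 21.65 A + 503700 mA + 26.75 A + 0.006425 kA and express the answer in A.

In A:
  21.65 A → 21.65
  503700 mA = 503700 × 10^-3 A = 503.7
  26.75 A → 26.75
  0.006425 kA = 0.006425 × 10^3 A = 6.425
Sum: 21.65 + 503.7 + 26.75 + 6.425 = 558.525

558.525 A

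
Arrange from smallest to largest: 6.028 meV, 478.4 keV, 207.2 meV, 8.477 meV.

6.028 meV = 0.006028 eV
478.4 keV = 478400 eV
207.2 meV = 0.2072 eV
8.477 meV = 0.008477 eV

6.028 meV < 8.477 meV < 207.2 meV < 478.4 keV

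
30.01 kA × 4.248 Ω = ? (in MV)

30.01e3 × 4.248 = 127.48248e3 V

0.12748248 MV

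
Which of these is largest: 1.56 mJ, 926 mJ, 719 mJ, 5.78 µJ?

926 mJ

1.56 mJ = 0.00156 J
926 mJ = 0.926 J
719 mJ = 0.719 J
5.78 µJ = 0.00000578 J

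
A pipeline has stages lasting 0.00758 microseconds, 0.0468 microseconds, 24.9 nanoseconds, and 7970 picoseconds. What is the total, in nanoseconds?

87.25 nanoseconds

In nanoseconds:
  0.00758 microseconds = 0.00758e3 nanoseconds = 7.58
  0.0468 microseconds = 0.0468e3 nanoseconds = 46.8
  24.9 nanoseconds → 24.9
  7970 picoseconds = 7970e-3 nanoseconds = 7.97
Sum: 7.58 + 46.8 + 24.9 + 7.97 = 87.25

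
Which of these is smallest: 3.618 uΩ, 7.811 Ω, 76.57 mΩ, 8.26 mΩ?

3.618 uΩ = 0.000003618 Ω
7.811 Ω = 7.811 Ω
76.57 mΩ = 0.07657 Ω
8.26 mΩ = 0.00826 Ω

3.618 uΩ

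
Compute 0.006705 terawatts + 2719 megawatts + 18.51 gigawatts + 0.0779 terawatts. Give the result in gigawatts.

105.834 gigawatts

In gigawatts:
  0.006705 terawatts = 0.006705 × 10^3 gigawatts = 6.705
  2719 megawatts = 2719 × 10^-3 gigawatts = 2.719
  18.51 gigawatts → 18.51
  0.0779 terawatts = 0.0779 × 10^3 gigawatts = 77.9
Sum: 6.705 + 2.719 + 18.51 + 77.9 = 105.834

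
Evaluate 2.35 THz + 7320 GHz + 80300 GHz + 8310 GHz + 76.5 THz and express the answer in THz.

In THz:
  2.35 THz → 2.35
  7320 GHz = 7320 × 10^-3 THz = 7.32
  80300 GHz = 80300 × 10^-3 THz = 80.3
  8310 GHz = 8310 × 10^-3 THz = 8.31
  76.5 THz → 76.5
Sum: 2.35 + 7.32 + 80.3 + 8.31 + 76.5 = 174.78

174.78 THz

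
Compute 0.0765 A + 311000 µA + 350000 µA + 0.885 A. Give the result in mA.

In mA:
  0.0765 A = 0.0765 × 10³ mA = 76.5
  311000 µA = 311000 × 10⁻³ mA = 311
  350000 µA = 350000 × 10⁻³ mA = 350
  0.885 A = 0.885 × 10³ mA = 885
Sum: 76.5 + 311 + 350 + 885 = 1622.5

1622.5 mA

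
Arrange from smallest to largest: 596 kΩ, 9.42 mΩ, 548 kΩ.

596 kΩ = 596000 Ω
9.42 mΩ = 0.00942 Ω
548 kΩ = 548000 Ω

9.42 mΩ < 548 kΩ < 596 kΩ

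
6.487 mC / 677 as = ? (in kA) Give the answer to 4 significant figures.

(6.487 × 10^-3) / (677 × 10^-18) = 0.00958198 × 10^15 A

9582000000 kA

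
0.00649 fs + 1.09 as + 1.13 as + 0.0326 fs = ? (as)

In as:
  0.00649 fs = 0.00649 × 10^3 as = 6.49
  1.09 as → 1.09
  1.13 as → 1.13
  0.0326 fs = 0.0326 × 10^3 as = 32.6
Sum: 6.49 + 1.09 + 1.13 + 32.6 = 41.31

41.31 as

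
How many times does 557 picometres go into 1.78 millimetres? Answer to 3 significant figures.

3200000

(1.78e-3) / (557e-12) = 0.003196e9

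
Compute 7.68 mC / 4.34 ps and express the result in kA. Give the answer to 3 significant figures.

(7.68e-3) / (4.34e-12) = 1.7696e9 A

1770000 kA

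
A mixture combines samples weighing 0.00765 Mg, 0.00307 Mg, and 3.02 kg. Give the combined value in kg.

In kg:
  0.00765 Mg = 0.00765 × 10³ kg = 7.65
  0.00307 Mg = 0.00307 × 10³ kg = 3.07
  3.02 kg → 3.02
Sum: 7.65 + 3.07 + 3.02 = 13.74

13.74 kg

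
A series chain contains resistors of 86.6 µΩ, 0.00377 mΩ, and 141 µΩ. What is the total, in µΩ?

In µΩ:
  86.6 µΩ → 86.6
  0.00377 mΩ = 0.00377 × 10³ µΩ = 3.77
  141 µΩ → 141
Sum: 86.6 + 3.77 + 141 = 231.37

231.37 µΩ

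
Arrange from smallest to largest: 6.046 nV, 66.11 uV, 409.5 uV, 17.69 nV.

6.046 nV < 17.69 nV < 66.11 uV < 409.5 uV

6.046 nV = 0.000000006046 V
66.11 uV = 0.00006611 V
409.5 uV = 0.0004095 V
17.69 nV = 0.00000001769 V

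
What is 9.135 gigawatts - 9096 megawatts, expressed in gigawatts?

In gigawatts:
  9.135 gigawatts → 9.135
  9096 megawatts = 9096e-3 gigawatts = 9.096
Difference: 9.135 - 9.096 = 0.039

0.039 gigawatts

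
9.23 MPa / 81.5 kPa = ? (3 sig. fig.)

(9.23 × 10^6) / (81.5 × 10^3) = 0.1133 × 10^3

113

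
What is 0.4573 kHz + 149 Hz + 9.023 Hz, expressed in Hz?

In Hz:
  0.4573 kHz = 0.4573e3 Hz = 457.3
  149 Hz → 149
  9.023 Hz → 9.023
Sum: 457.3 + 149 + 9.023 = 615.323

615.323 Hz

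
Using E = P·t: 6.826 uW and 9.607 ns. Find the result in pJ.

0.065577382 pJ

6.826 × 10⁻⁶ × 9.607 × 10⁻⁹ = 65.577382 × 10⁻¹⁵ J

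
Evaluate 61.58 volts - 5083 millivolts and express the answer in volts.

In volts:
  61.58 volts → 61.58
  5083 millivolts = 5083 × 10^-3 volts = 5.083
Difference: 61.58 - 5.083 = 56.497

56.497 volts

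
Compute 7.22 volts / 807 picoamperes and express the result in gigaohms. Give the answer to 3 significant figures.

(7.22) / (807 × 10^-12) = 0.0089467 × 10^12 Ω

8.95 gigaohms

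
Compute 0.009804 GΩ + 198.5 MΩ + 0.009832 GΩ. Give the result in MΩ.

In MΩ:
  0.009804 GΩ = 0.009804 × 10³ MΩ = 9.804
  198.5 MΩ → 198.5
  0.009832 GΩ = 0.009832 × 10³ MΩ = 9.832
Sum: 9.804 + 198.5 + 9.832 = 218.136

218.136 MΩ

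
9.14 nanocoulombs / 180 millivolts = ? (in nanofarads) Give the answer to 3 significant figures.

50.8 nanofarads

(9.14e-9) / (180e-3) = 0.050778e-6 F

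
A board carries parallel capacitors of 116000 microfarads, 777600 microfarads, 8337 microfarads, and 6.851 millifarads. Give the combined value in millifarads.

908.788 millifarads

In millifarads:
  116000 microfarads = 116000 × 10^-3 millifarads = 116
  777600 microfarads = 777600 × 10^-3 millifarads = 777.6
  8337 microfarads = 8337 × 10^-3 millifarads = 8.337
  6.851 millifarads → 6.851
Sum: 116 + 777.6 + 8.337 + 6.851 = 908.788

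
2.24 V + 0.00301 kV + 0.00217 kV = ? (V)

In V:
  2.24 V → 2.24
  0.00301 kV = 0.00301 × 10^3 V = 3.01
  0.00217 kV = 0.00217 × 10^3 V = 2.17
Sum: 2.24 + 3.01 + 2.17 = 7.42

7.42 V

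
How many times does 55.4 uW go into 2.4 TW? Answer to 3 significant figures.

(2.4 × 10¹²) / (55.4 × 10⁻⁶) = 0.04332 × 10¹⁸

43300000000000000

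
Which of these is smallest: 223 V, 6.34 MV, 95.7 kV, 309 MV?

223 V

223 V = 223 V
6.34 MV = 6340000 V
95.7 kV = 95700 V
309 MV = 309000000 V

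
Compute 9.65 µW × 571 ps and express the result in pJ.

9.65e-6 × 571e-12 = 5510.15e-18 J

0.00551015 pJ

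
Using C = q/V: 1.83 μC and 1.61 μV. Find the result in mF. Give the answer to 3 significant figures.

(1.83e-6) / (1.61e-6) = 1.1366 F

1140 mF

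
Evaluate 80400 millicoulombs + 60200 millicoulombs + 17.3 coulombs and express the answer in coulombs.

In coulombs:
  80400 millicoulombs = 80400e-3 coulombs = 80.4
  60200 millicoulombs = 60200e-3 coulombs = 60.2
  17.3 coulombs → 17.3
Sum: 80.4 + 60.2 + 17.3 = 157.9

157.9 coulombs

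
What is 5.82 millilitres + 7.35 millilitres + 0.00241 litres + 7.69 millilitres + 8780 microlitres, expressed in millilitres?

32.05 millilitres

In millilitres:
  5.82 millilitres → 5.82
  7.35 millilitres → 7.35
  0.00241 litres = 0.00241 × 10³ millilitres = 2.41
  7.69 millilitres → 7.69
  8780 microlitres = 8780 × 10⁻³ millilitres = 8.78
Sum: 5.82 + 7.35 + 2.41 + 7.69 + 8.78 = 32.05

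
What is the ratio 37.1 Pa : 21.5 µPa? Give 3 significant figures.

1730000

(37.1) / (21.5 × 10⁻⁶) = 1.726 × 10⁶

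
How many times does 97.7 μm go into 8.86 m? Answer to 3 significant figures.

(8.86) / (97.7e-6) = 0.09069e6

90700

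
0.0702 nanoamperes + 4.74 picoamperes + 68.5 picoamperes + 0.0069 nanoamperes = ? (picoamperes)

150.34 picoamperes

In picoamperes:
  0.0702 nanoamperes = 0.0702 × 10³ picoamperes = 70.2
  4.74 picoamperes → 4.74
  68.5 picoamperes → 68.5
  0.0069 nanoamperes = 0.0069 × 10³ picoamperes = 6.9
Sum: 70.2 + 4.74 + 68.5 + 6.9 = 150.34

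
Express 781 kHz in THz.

0.000000781 THz

kilo = 10³, tera = 10¹²; factor is 10⁻⁹.
781 × 10⁻⁹ = 0.000000781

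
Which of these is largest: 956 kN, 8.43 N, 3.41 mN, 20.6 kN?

956 kN = 956000 N
8.43 N = 8.43 N
3.41 mN = 0.00341 N
20.6 kN = 20600 N

956 kN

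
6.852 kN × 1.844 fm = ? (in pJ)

6.852 × 10^3 × 1.844 × 10^-15 = 12.635088 × 10^-12 J

12.635088 pJ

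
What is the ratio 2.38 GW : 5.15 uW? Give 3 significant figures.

462000000000000

(2.38e9) / (5.15e-6) = 0.4621e15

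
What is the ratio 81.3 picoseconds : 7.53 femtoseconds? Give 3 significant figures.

(81.3 × 10⁻¹²) / (7.53 × 10⁻¹⁵) = 10.8 × 10³

10800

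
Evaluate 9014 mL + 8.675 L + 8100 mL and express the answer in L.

In L:
  9014 mL = 9014e-3 L = 9.014
  8.675 L → 8.675
  8100 mL = 8100e-3 L = 8.1
Sum: 9.014 + 8.675 + 8.1 = 25.789

25.789 L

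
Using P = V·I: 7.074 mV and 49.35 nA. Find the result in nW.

7.074 × 10⁻³ × 49.35 × 10⁻⁹ = 349.1019 × 10⁻¹² W

0.3491019 nW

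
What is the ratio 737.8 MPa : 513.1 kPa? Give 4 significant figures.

(737.8e6) / (513.1e3) = 1.4379e3

1438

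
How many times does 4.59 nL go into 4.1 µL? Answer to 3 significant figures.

(4.1 × 10^-6) / (4.59 × 10^-9) = 0.8932 × 10^3

893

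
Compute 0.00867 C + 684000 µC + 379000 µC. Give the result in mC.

1071.67 mC

In mC:
  0.00867 C = 0.00867e3 mC = 8.67
  684000 µC = 684000e-3 mC = 684
  379000 µC = 379000e-3 mC = 379
Sum: 8.67 + 684 + 379 = 1071.67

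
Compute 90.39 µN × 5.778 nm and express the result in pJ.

0.52227342 pJ

90.39 × 10^-6 × 5.778 × 10^-9 = 522.27342 × 10^-15 J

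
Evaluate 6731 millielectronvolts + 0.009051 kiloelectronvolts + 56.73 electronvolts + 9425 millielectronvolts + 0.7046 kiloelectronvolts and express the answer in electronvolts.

786.537 electronvolts

In electronvolts:
  6731 millielectronvolts = 6731e-3 electronvolts = 6.731
  0.009051 kiloelectronvolts = 0.009051e3 electronvolts = 9.051
  56.73 electronvolts → 56.73
  9425 millielectronvolts = 9425e-3 electronvolts = 9.425
  0.7046 kiloelectronvolts = 0.7046e3 electronvolts = 704.6
Sum: 6.731 + 9.051 + 56.73 + 9.425 + 704.6 = 786.537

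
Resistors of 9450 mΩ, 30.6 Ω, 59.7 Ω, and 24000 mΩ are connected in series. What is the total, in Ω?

123.75 Ω

In Ω:
  9450 mΩ = 9450e-3 Ω = 9.45
  30.6 Ω → 30.6
  59.7 Ω → 59.7
  24000 mΩ = 24000e-3 Ω = 24
Sum: 9.45 + 30.6 + 59.7 + 24 = 123.75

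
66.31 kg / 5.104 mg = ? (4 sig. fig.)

(66.31 × 10^3) / (5.104 × 10^-3) = 12.992 × 10^6

12990000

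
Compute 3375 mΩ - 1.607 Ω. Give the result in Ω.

1.768 Ω

In Ω:
  3375 mΩ = 3375e-3 Ω = 3.375
  1.607 Ω → 1.607
Difference: 3.375 - 1.607 = 1.768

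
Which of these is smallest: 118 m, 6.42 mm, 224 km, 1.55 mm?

118 m = 118 m
6.42 mm = 0.00642 m
224 km = 224000 m
1.55 mm = 0.00155 m

1.55 mm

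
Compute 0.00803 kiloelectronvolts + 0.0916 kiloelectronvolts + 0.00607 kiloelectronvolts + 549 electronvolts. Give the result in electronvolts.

654.7 electronvolts

In electronvolts:
  0.00803 kiloelectronvolts = 0.00803e3 electronvolts = 8.03
  0.0916 kiloelectronvolts = 0.0916e3 electronvolts = 91.6
  0.00607 kiloelectronvolts = 0.00607e3 electronvolts = 6.07
  549 electronvolts → 549
Sum: 8.03 + 91.6 + 6.07 + 549 = 654.7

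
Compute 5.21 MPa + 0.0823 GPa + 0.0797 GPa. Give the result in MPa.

In MPa:
  5.21 MPa → 5.21
  0.0823 GPa = 0.0823e3 MPa = 82.3
  0.0797 GPa = 0.0797e3 MPa = 79.7
Sum: 5.21 + 82.3 + 79.7 = 167.21

167.21 MPa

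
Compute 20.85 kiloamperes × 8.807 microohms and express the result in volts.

0.18362595 volts

20.85 × 10^3 × 8.807 × 10^-6 = 183.62595 × 10^-3 V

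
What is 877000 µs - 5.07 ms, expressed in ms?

In ms:
  877000 µs = 877000e-3 ms = 877
  5.07 ms → 5.07
Difference: 877 - 5.07 = 871.93

871.93 ms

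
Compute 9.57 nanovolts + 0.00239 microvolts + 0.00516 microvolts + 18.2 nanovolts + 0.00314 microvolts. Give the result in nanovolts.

38.46 nanovolts

In nanovolts:
  9.57 nanovolts → 9.57
  0.00239 microvolts = 0.00239 × 10³ nanovolts = 2.39
  0.00516 microvolts = 0.00516 × 10³ nanovolts = 5.16
  18.2 nanovolts → 18.2
  0.00314 microvolts = 0.00314 × 10³ nanovolts = 3.14
Sum: 9.57 + 2.39 + 5.16 + 18.2 + 3.14 = 38.46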